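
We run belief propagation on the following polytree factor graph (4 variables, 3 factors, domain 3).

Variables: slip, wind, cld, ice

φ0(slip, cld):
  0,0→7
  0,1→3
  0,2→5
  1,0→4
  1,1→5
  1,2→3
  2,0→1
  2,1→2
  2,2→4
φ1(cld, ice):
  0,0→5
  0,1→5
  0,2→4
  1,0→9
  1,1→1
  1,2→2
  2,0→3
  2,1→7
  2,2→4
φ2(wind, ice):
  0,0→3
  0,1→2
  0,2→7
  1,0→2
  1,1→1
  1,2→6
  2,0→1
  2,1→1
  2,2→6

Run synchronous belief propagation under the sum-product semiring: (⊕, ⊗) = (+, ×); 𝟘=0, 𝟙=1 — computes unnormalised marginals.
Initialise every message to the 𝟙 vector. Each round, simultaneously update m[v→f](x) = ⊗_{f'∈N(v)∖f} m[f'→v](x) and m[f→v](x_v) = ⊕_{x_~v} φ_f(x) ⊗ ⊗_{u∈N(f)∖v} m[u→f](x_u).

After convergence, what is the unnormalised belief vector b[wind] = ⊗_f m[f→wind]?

b[wind] = [1678, 1222, 1036]

init: all messages = 𝟙 over 3 values
r1 m[φ0→slip] = [15, 12, 7]
r1 m[φ0→cld] = [12, 10, 12]
r1 m[φ1→cld] = [14, 12, 14]
r1 m[φ1→ice] = [17, 13, 10]
r1 m[φ2→wind] = [12, 9, 8]
r1 m[φ2→ice] = [6, 4, 19]
r1 m[slip→φ0] = [1, 1, 1]
r1 m[wind→φ2] = [1, 1, 1]
r1 m[cld→φ0] = [1, 1, 1]
r1 m[cld→φ1] = [1, 1, 1]
r1 m[ice→φ1] = [1, 1, 1]
r1 m[ice→φ2] = [1, 1, 1]
r2 m[φ0→slip] = [15, 12, 7]
r2 m[φ0→cld] = [12, 10, 12]
r2 m[φ1→cld] = [14, 12, 14]
r2 m[φ1→ice] = [17, 13, 10]
r2 m[φ2→wind] = [12, 9, 8]
r2 m[φ2→ice] = [6, 4, 19]
r2 m[slip→φ0] = [1, 1, 1]
r2 m[wind→φ2] = [1, 1, 1]
r2 m[cld→φ0] = [14, 12, 14]
r2 m[cld→φ1] = [12, 10, 12]
r2 m[ice→φ1] = [6, 4, 19]
r2 m[ice→φ2] = [17, 13, 10]
r3 m[φ0→slip] = [204, 158, 94]
r3 m[φ0→cld] = [12, 10, 12]
r3 m[φ1→cld] = [126, 96, 122]
r3 m[φ1→ice] = [186, 154, 116]
r3 m[φ2→wind] = [147, 107, 90]
r3 m[φ2→ice] = [6, 4, 19]
r3 m[slip→φ0] = [1, 1, 1]
r3 m[wind→φ2] = [1, 1, 1]
r3 m[cld→φ0] = [14, 12, 14]
r3 m[cld→φ1] = [12, 10, 12]
r3 m[ice→φ1] = [6, 4, 19]
r3 m[ice→φ2] = [17, 13, 10]
r4 m[φ0→slip] = [204, 158, 94]
r4 m[φ0→cld] = [12, 10, 12]
r4 m[φ1→cld] = [126, 96, 122]
r4 m[φ1→ice] = [186, 154, 116]
r4 m[φ2→wind] = [147, 107, 90]
r4 m[φ2→ice] = [6, 4, 19]
r4 m[slip→φ0] = [1, 1, 1]
r4 m[wind→φ2] = [1, 1, 1]
r4 m[cld→φ0] = [126, 96, 122]
r4 m[cld→φ1] = [12, 10, 12]
r4 m[ice→φ1] = [6, 4, 19]
r4 m[ice→φ2] = [186, 154, 116]
r5 m[φ0→slip] = [1780, 1350, 806]
r5 m[φ0→cld] = [12, 10, 12]
r5 m[φ1→cld] = [126, 96, 122]
r5 m[φ1→ice] = [186, 154, 116]
r5 m[φ2→wind] = [1678, 1222, 1036]
r5 m[φ2→ice] = [6, 4, 19]
r5 m[slip→φ0] = [1, 1, 1]
r5 m[wind→φ2] = [1, 1, 1]
r5 m[cld→φ0] = [126, 96, 122]
r5 m[cld→φ1] = [12, 10, 12]
r5 m[ice→φ1] = [6, 4, 19]
r5 m[ice→φ2] = [186, 154, 116]
r6 m[φ0→slip] = [1780, 1350, 806]
r6 m[φ0→cld] = [12, 10, 12]
r6 m[φ1→cld] = [126, 96, 122]
r6 m[φ1→ice] = [186, 154, 116]
r6 m[φ2→wind] = [1678, 1222, 1036]
r6 m[φ2→ice] = [6, 4, 19]
r6 m[slip→φ0] = [1, 1, 1]
r6 m[wind→φ2] = [1, 1, 1]
r6 m[cld→φ0] = [126, 96, 122]
r6 m[cld→φ1] = [12, 10, 12]
r6 m[ice→φ1] = [6, 4, 19]
r6 m[ice→φ2] = [186, 154, 116]
fixed point reached at round 6
b[wind] = ⊗ incoming = [1678, 1222, 1036]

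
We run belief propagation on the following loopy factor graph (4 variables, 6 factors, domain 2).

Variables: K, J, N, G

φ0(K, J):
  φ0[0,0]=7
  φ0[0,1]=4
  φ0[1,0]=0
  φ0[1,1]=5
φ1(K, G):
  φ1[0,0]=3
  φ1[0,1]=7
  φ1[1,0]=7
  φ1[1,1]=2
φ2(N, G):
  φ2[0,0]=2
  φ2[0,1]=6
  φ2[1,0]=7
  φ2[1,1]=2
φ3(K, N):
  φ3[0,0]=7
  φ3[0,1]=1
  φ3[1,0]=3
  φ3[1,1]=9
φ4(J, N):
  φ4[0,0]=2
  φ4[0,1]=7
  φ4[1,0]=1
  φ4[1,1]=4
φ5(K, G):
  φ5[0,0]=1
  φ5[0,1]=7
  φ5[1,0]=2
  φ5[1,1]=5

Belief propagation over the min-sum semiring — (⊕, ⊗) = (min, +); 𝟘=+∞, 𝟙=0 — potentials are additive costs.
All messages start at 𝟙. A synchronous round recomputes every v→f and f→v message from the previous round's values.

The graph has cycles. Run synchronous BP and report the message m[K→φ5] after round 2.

message @ round 2 = [8, 5]

init: all messages = 𝟙 over 2 values
r1 m[φ0→K] = [4, 0]
r1 m[φ0→J] = [0, 4]
r1 m[φ1→K] = [3, 2]
r1 m[φ1→G] = [3, 2]
r1 m[φ2→N] = [2, 2]
r1 m[φ2→G] = [2, 2]
r1 m[φ3→K] = [1, 3]
r1 m[φ3→N] = [3, 1]
r1 m[φ4→J] = [2, 1]
r1 m[φ4→N] = [1, 4]
r1 m[φ5→K] = [1, 2]
r1 m[φ5→G] = [1, 5]
r1 m[K→φ0] = [0, 0]
r1 m[K→φ1] = [0, 0]
r1 m[K→φ3] = [0, 0]
r1 m[K→φ5] = [0, 0]
r1 m[J→φ0] = [0, 0]
r1 m[J→φ4] = [0, 0]
r1 m[N→φ2] = [0, 0]
r1 m[N→φ3] = [0, 0]
r1 m[N→φ4] = [0, 0]
r1 m[G→φ1] = [0, 0]
r1 m[G→φ2] = [0, 0]
r1 m[G→φ5] = [0, 0]
r2 m[φ0→K] = [4, 0]
r2 m[φ0→J] = [0, 4]
r2 m[φ1→K] = [3, 2]
r2 m[φ1→G] = [3, 2]
r2 m[φ2→N] = [2, 2]
r2 m[φ2→G] = [2, 2]
r2 m[φ3→K] = [1, 3]
r2 m[φ3→N] = [3, 1]
r2 m[φ4→J] = [2, 1]
r2 m[φ4→N] = [1, 4]
r2 m[φ5→K] = [1, 2]
r2 m[φ5→G] = [1, 5]
r2 m[K→φ0] = [5, 7]
r2 m[K→φ1] = [6, 5]
r2 m[K→φ3] = [8, 4]
r2 m[K→φ5] = [8, 5]
r2 m[J→φ0] = [2, 1]
r2 m[J→φ4] = [0, 4]
r2 m[N→φ2] = [4, 5]
r2 m[N→φ3] = [3, 6]
r2 m[N→φ4] = [5, 3]
r2 m[G→φ1] = [3, 7]
r2 m[G→φ2] = [4, 7]
r2 m[G→φ5] = [5, 4]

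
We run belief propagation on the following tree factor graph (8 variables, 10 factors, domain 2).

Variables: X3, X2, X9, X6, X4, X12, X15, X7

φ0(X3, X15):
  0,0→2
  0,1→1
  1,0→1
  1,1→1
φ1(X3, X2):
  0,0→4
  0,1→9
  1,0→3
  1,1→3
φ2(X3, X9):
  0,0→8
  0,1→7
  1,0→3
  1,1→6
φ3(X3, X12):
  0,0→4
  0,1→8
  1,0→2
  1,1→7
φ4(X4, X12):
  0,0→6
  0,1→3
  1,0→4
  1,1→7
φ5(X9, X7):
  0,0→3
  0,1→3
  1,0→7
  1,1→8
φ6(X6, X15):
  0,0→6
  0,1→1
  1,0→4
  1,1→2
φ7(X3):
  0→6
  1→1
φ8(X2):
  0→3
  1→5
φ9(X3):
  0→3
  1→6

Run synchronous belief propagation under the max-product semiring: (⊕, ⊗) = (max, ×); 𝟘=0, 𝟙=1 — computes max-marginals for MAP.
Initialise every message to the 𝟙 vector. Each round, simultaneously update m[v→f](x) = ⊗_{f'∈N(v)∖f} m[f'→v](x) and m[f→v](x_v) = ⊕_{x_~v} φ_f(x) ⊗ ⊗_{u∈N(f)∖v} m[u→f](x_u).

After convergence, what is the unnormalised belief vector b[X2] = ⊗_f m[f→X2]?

b[X2] = [8128512, 30481920]

init: all messages = 𝟙 over 2 values
r1 m[φ0→X3] = [2, 1]
r1 m[φ0→X15] = [2, 1]
r1 m[φ1→X3] = [9, 3]
r1 m[φ1→X2] = [4, 9]
r1 m[φ2→X3] = [8, 6]
r1 m[φ2→X9] = [8, 7]
r1 m[φ3→X3] = [8, 7]
r1 m[φ3→X12] = [4, 8]
r1 m[φ4→X4] = [6, 7]
r1 m[φ4→X12] = [6, 7]
r1 m[φ5→X9] = [3, 8]
r1 m[φ5→X7] = [7, 8]
r1 m[φ6→X6] = [6, 4]
r1 m[φ6→X15] = [6, 2]
r1 m[φ7→X3] = [6, 1]
r1 m[φ8→X2] = [3, 5]
r1 m[φ9→X3] = [3, 6]
r1 m[X3→φ0] = [1, 1]
r1 m[X3→φ1] = [1, 1]
r1 m[X3→φ2] = [1, 1]
r1 m[X3→φ3] = [1, 1]
r1 m[X3→φ7] = [1, 1]
r1 m[X3→φ9] = [1, 1]
r1 m[X2→φ1] = [1, 1]
r1 m[X2→φ8] = [1, 1]
r1 m[X9→φ2] = [1, 1]
r1 m[X9→φ5] = [1, 1]
r1 m[X6→φ6] = [1, 1]
r1 m[X4→φ4] = [1, 1]
r1 m[X12→φ3] = [1, 1]
r1 m[X12→φ4] = [1, 1]
r1 m[X15→φ0] = [1, 1]
r1 m[X15→φ6] = [1, 1]
r1 m[X7→φ5] = [1, 1]
r2 m[φ0→X3] = [2, 1]
r2 m[φ0→X15] = [2, 1]
r2 m[φ1→X3] = [9, 3]
r2 m[φ1→X2] = [4, 9]
r2 m[φ2→X3] = [8, 6]
r2 m[φ2→X9] = [8, 7]
r2 m[φ3→X3] = [8, 7]
r2 m[φ3→X12] = [4, 8]
r2 m[φ4→X4] = [6, 7]
r2 m[φ4→X12] = [6, 7]
r2 m[φ5→X9] = [3, 8]
r2 m[φ5→X7] = [7, 8]
r2 m[φ6→X6] = [6, 4]
r2 m[φ6→X15] = [6, 2]
r2 m[φ7→X3] = [6, 1]
r2 m[φ8→X2] = [3, 5]
r2 m[φ9→X3] = [3, 6]
r2 m[X3→φ0] = [10368, 756]
r2 m[X3→φ1] = [2304, 252]
r2 m[X3→φ2] = [2592, 126]
r2 m[X3→φ3] = [2592, 108]
r2 m[X3→φ7] = [3456, 756]
r2 m[X3→φ9] = [6912, 126]
r2 m[X2→φ1] = [3, 5]
r2 m[X2→φ8] = [4, 9]
r2 m[X9→φ2] = [3, 8]
r2 m[X9→φ5] = [8, 7]
r2 m[X6→φ6] = [1, 1]
r2 m[X4→φ4] = [1, 1]
r2 m[X12→φ3] = [6, 7]
r2 m[X12→φ4] = [4, 8]
r2 m[X15→φ0] = [6, 2]
r2 m[X15→φ6] = [2, 1]
r2 m[X7→φ5] = [1, 1]
r3 m[φ0→X3] = [12, 6]
r3 m[φ0→X15] = [20736, 10368]
r3 m[φ1→X3] = [45, 15]
r3 m[φ1→X2] = [9216, 20736]
r3 m[φ2→X3] = [56, 48]
r3 m[φ2→X9] = [20736, 18144]
r3 m[φ3→X3] = [56, 49]
r3 m[φ3→X12] = [10368, 20736]
r3 m[φ4→X4] = [24, 56]
r3 m[φ4→X12] = [6, 7]
r3 m[φ5→X9] = [3, 8]
r3 m[φ5→X7] = [49, 56]
r3 m[φ6→X6] = [12, 8]
r3 m[φ6→X15] = [6, 2]
r3 m[φ7→X3] = [6, 1]
r3 m[φ8→X2] = [3, 5]
r3 m[φ9→X3] = [3, 6]
r3 m[X3→φ0] = [10368, 756]
r3 m[X3→φ1] = [2304, 252]
r3 m[X3→φ2] = [2592, 126]
r3 m[X3→φ3] = [2592, 108]
r3 m[X3→φ7] = [3456, 756]
r3 m[X3→φ9] = [6912, 126]
r3 m[X2→φ1] = [3, 5]
r3 m[X2→φ8] = [4, 9]
r3 m[X9→φ2] = [3, 8]
r3 m[X9→φ5] = [8, 7]
r3 m[X6→φ6] = [1, 1]
r3 m[X4→φ4] = [1, 1]
r3 m[X12→φ3] = [6, 7]
r3 m[X12→φ4] = [4, 8]
r3 m[X15→φ0] = [6, 2]
r3 m[X15→φ6] = [2, 1]
r3 m[X7→φ5] = [1, 1]
r4 m[φ0→X3] = [12, 6]
r4 m[φ0→X15] = [20736, 10368]
r4 m[φ1→X3] = [45, 15]
r4 m[φ1→X2] = [9216, 20736]
r4 m[φ2→X3] = [56, 48]
r4 m[φ2→X9] = [20736, 18144]
r4 m[φ3→X3] = [56, 49]
r4 m[φ3→X12] = [10368, 20736]
r4 m[φ4→X4] = [24, 56]
r4 m[φ4→X12] = [6, 7]
r4 m[φ5→X9] = [3, 8]
r4 m[φ5→X7] = [49, 56]
r4 m[φ6→X6] = [12, 8]
r4 m[φ6→X15] = [6, 2]
r4 m[φ7→X3] = [6, 1]
r4 m[φ8→X2] = [3, 5]
r4 m[φ9→X3] = [3, 6]
r4 m[X3→φ0] = [2540160, 211680]
r4 m[X3→φ1] = [677376, 84672]
r4 m[X3→φ2] = [544320, 26460]
r4 m[X3→φ3] = [544320, 25920]
r4 m[X3→φ7] = [5080320, 1270080]
r4 m[X3→φ9] = [10160640, 211680]
r4 m[X2→φ1] = [3, 5]
r4 m[X2→φ8] = [9216, 20736]
r4 m[X9→φ2] = [3, 8]
r4 m[X9→φ5] = [20736, 18144]
r4 m[X6→φ6] = [1, 1]
r4 m[X4→φ4] = [1, 1]
r4 m[X12→φ3] = [6, 7]
r4 m[X12→φ4] = [10368, 20736]
r4 m[X15→φ0] = [6, 2]
r4 m[X15→φ6] = [20736, 10368]
r4 m[X7→φ5] = [1, 1]
r5 m[φ0→X3] = [12, 6]
r5 m[φ0→X15] = [5080320, 2540160]
r5 m[φ1→X3] = [45, 15]
r5 m[φ1→X2] = [2709504, 6096384]
r5 m[φ2→X3] = [56, 48]
r5 m[φ2→X9] = [4354560, 3810240]
r5 m[φ3→X3] = [56, 49]
r5 m[φ3→X12] = [2177280, 4354560]
r5 m[φ4→X4] = [62208, 145152]
r5 m[φ4→X12] = [6, 7]
r5 m[φ5→X9] = [3, 8]
r5 m[φ5→X7] = [127008, 145152]
r5 m[φ6→X6] = [124416, 82944]
r5 m[φ6→X15] = [6, 2]
r5 m[φ7→X3] = [6, 1]
r5 m[φ8→X2] = [3, 5]
r5 m[φ9→X3] = [3, 6]
r5 m[X3→φ0] = [2540160, 211680]
r5 m[X3→φ1] = [677376, 84672]
r5 m[X3→φ2] = [544320, 26460]
r5 m[X3→φ3] = [544320, 25920]
r5 m[X3→φ7] = [5080320, 1270080]
r5 m[X3→φ9] = [10160640, 211680]
r5 m[X2→φ1] = [3, 5]
r5 m[X2→φ8] = [9216, 20736]
r5 m[X9→φ2] = [3, 8]
r5 m[X9→φ5] = [20736, 18144]
r5 m[X6→φ6] = [1, 1]
r5 m[X4→φ4] = [1, 1]
r5 m[X12→φ3] = [6, 7]
r5 m[X12→φ4] = [10368, 20736]
r5 m[X15→φ0] = [6, 2]
r5 m[X15→φ6] = [20736, 10368]
r5 m[X7→φ5] = [1, 1]
r6 m[φ0→X3] = [12, 6]
r6 m[φ0→X15] = [5080320, 2540160]
r6 m[φ1→X3] = [45, 15]
r6 m[φ1→X2] = [2709504, 6096384]
r6 m[φ2→X3] = [56, 48]
r6 m[φ2→X9] = [4354560, 3810240]
r6 m[φ3→X3] = [56, 49]
r6 m[φ3→X12] = [2177280, 4354560]
r6 m[φ4→X4] = [62208, 145152]
r6 m[φ4→X12] = [6, 7]
r6 m[φ5→X9] = [3, 8]
r6 m[φ5→X7] = [127008, 145152]
r6 m[φ6→X6] = [124416, 82944]
r6 m[φ6→X15] = [6, 2]
r6 m[φ7→X3] = [6, 1]
r6 m[φ8→X2] = [3, 5]
r6 m[φ9→X3] = [3, 6]
r6 m[X3→φ0] = [2540160, 211680]
r6 m[X3→φ1] = [677376, 84672]
r6 m[X3→φ2] = [544320, 26460]
r6 m[X3→φ3] = [544320, 25920]
r6 m[X3→φ7] = [5080320, 1270080]
r6 m[X3→φ9] = [10160640, 211680]
r6 m[X2→φ1] = [3, 5]
r6 m[X2→φ8] = [2709504, 6096384]
r6 m[X9→φ2] = [3, 8]
r6 m[X9→φ5] = [4354560, 3810240]
r6 m[X6→φ6] = [1, 1]
r6 m[X4→φ4] = [1, 1]
r6 m[X12→φ3] = [6, 7]
r6 m[X12→φ4] = [2177280, 4354560]
r6 m[X15→φ0] = [6, 2]
r6 m[X15→φ6] = [5080320, 2540160]
r6 m[X7→φ5] = [1, 1]
r7 m[φ0→X3] = [12, 6]
r7 m[φ0→X15] = [5080320, 2540160]
r7 m[φ1→X3] = [45, 15]
r7 m[φ1→X2] = [2709504, 6096384]
r7 m[φ2→X3] = [56, 48]
r7 m[φ2→X9] = [4354560, 3810240]
r7 m[φ3→X3] = [56, 49]
r7 m[φ3→X12] = [2177280, 4354560]
r7 m[φ4→X4] = [13063680, 30481920]
r7 m[φ4→X12] = [6, 7]
r7 m[φ5→X9] = [3, 8]
r7 m[φ5→X7] = [26671680, 30481920]
r7 m[φ6→X6] = [30481920, 20321280]
r7 m[φ6→X15] = [6, 2]
r7 m[φ7→X3] = [6, 1]
r7 m[φ8→X2] = [3, 5]
r7 m[φ9→X3] = [3, 6]
r7 m[X3→φ0] = [2540160, 211680]
r7 m[X3→φ1] = [677376, 84672]
r7 m[X3→φ2] = [544320, 26460]
r7 m[X3→φ3] = [544320, 25920]
r7 m[X3→φ7] = [5080320, 1270080]
r7 m[X3→φ9] = [10160640, 211680]
r7 m[X2→φ1] = [3, 5]
r7 m[X2→φ8] = [2709504, 6096384]
r7 m[X9→φ2] = [3, 8]
r7 m[X9→φ5] = [4354560, 3810240]
r7 m[X6→φ6] = [1, 1]
r7 m[X4→φ4] = [1, 1]
r7 m[X12→φ3] = [6, 7]
r7 m[X12→φ4] = [2177280, 4354560]
r7 m[X15→φ0] = [6, 2]
r7 m[X15→φ6] = [5080320, 2540160]
r7 m[X7→φ5] = [1, 1]
r8 m[φ0→X3] = [12, 6]
r8 m[φ0→X15] = [5080320, 2540160]
r8 m[φ1→X3] = [45, 15]
r8 m[φ1→X2] = [2709504, 6096384]
r8 m[φ2→X3] = [56, 48]
r8 m[φ2→X9] = [4354560, 3810240]
r8 m[φ3→X3] = [56, 49]
r8 m[φ3→X12] = [2177280, 4354560]
r8 m[φ4→X4] = [13063680, 30481920]
r8 m[φ4→X12] = [6, 7]
r8 m[φ5→X9] = [3, 8]
r8 m[φ5→X7] = [26671680, 30481920]
r8 m[φ6→X6] = [30481920, 20321280]
r8 m[φ6→X15] = [6, 2]
r8 m[φ7→X3] = [6, 1]
r8 m[φ8→X2] = [3, 5]
r8 m[φ9→X3] = [3, 6]
r8 m[X3→φ0] = [2540160, 211680]
r8 m[X3→φ1] = [677376, 84672]
r8 m[X3→φ2] = [544320, 26460]
r8 m[X3→φ3] = [544320, 25920]
r8 m[X3→φ7] = [5080320, 1270080]
r8 m[X3→φ9] = [10160640, 211680]
r8 m[X2→φ1] = [3, 5]
r8 m[X2→φ8] = [2709504, 6096384]
r8 m[X9→φ2] = [3, 8]
r8 m[X9→φ5] = [4354560, 3810240]
r8 m[X6→φ6] = [1, 1]
r8 m[X4→φ4] = [1, 1]
r8 m[X12→φ3] = [6, 7]
r8 m[X12→φ4] = [2177280, 4354560]
r8 m[X15→φ0] = [6, 2]
r8 m[X15→φ6] = [5080320, 2540160]
r8 m[X7→φ5] = [1, 1]
fixed point reached at round 8
b[X2] = ⊗ incoming = [8128512, 30481920]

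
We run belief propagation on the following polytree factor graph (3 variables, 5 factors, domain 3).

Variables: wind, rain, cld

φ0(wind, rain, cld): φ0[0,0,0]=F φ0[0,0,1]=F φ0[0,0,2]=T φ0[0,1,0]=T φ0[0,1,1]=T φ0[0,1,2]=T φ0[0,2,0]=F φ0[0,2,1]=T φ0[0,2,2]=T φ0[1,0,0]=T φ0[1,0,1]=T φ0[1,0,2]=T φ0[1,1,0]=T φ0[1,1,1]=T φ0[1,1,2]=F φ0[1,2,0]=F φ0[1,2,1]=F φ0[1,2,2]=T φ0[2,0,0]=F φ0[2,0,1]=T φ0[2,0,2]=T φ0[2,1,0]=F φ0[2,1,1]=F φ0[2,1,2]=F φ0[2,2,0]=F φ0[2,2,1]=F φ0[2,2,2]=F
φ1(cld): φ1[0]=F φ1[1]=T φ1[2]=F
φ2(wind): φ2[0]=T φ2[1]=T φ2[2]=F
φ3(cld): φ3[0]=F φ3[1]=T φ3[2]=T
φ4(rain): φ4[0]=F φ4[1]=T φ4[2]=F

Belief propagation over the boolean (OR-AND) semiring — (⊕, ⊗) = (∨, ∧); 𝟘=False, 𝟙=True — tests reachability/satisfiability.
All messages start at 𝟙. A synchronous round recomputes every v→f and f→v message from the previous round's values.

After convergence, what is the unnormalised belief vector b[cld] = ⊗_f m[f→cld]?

b[cld] = [F, T, F]

init: all messages = 𝟙 over 3 values
r1 m[φ0→wind] = [T, T, T]
r1 m[φ0→rain] = [T, T, T]
r1 m[φ0→cld] = [T, T, T]
r1 m[φ1→cld] = [F, T, F]
r1 m[φ2→wind] = [T, T, F]
r1 m[φ3→cld] = [F, T, T]
r1 m[φ4→rain] = [F, T, F]
r1 m[wind→φ0] = [T, T, T]
r1 m[wind→φ2] = [T, T, T]
r1 m[rain→φ0] = [T, T, T]
r1 m[rain→φ4] = [T, T, T]
r1 m[cld→φ0] = [T, T, T]
r1 m[cld→φ1] = [T, T, T]
r1 m[cld→φ3] = [T, T, T]
r2 m[φ0→wind] = [T, T, T]
r2 m[φ0→rain] = [T, T, T]
r2 m[φ0→cld] = [T, T, T]
r2 m[φ1→cld] = [F, T, F]
r2 m[φ2→wind] = [T, T, F]
r2 m[φ3→cld] = [F, T, T]
r2 m[φ4→rain] = [F, T, F]
r2 m[wind→φ0] = [T, T, F]
r2 m[wind→φ2] = [T, T, T]
r2 m[rain→φ0] = [F, T, F]
r2 m[rain→φ4] = [T, T, T]
r2 m[cld→φ0] = [F, T, F]
r2 m[cld→φ1] = [F, T, T]
r2 m[cld→φ3] = [F, T, F]
r3 m[φ0→wind] = [T, T, F]
r3 m[φ0→rain] = [T, T, T]
r3 m[φ0→cld] = [T, T, T]
r3 m[φ1→cld] = [F, T, F]
r3 m[φ2→wind] = [T, T, F]
r3 m[φ3→cld] = [F, T, T]
r3 m[φ4→rain] = [F, T, F]
r3 m[wind→φ0] = [T, T, F]
r3 m[wind→φ2] = [T, T, T]
r3 m[rain→φ0] = [F, T, F]
r3 m[rain→φ4] = [T, T, T]
r3 m[cld→φ0] = [F, T, F]
r3 m[cld→φ1] = [F, T, T]
r3 m[cld→φ3] = [F, T, F]
r4 m[φ0→wind] = [T, T, F]
r4 m[φ0→rain] = [T, T, T]
r4 m[φ0→cld] = [T, T, T]
r4 m[φ1→cld] = [F, T, F]
r4 m[φ2→wind] = [T, T, F]
r4 m[φ3→cld] = [F, T, T]
r4 m[φ4→rain] = [F, T, F]
r4 m[wind→φ0] = [T, T, F]
r4 m[wind→φ2] = [T, T, F]
r4 m[rain→φ0] = [F, T, F]
r4 m[rain→φ4] = [T, T, T]
r4 m[cld→φ0] = [F, T, F]
r4 m[cld→φ1] = [F, T, T]
r4 m[cld→φ3] = [F, T, F]
r5 m[φ0→wind] = [T, T, F]
r5 m[φ0→rain] = [T, T, T]
r5 m[φ0→cld] = [T, T, T]
r5 m[φ1→cld] = [F, T, F]
r5 m[φ2→wind] = [T, T, F]
r5 m[φ3→cld] = [F, T, T]
r5 m[φ4→rain] = [F, T, F]
r5 m[wind→φ0] = [T, T, F]
r5 m[wind→φ2] = [T, T, F]
r5 m[rain→φ0] = [F, T, F]
r5 m[rain→φ4] = [T, T, T]
r5 m[cld→φ0] = [F, T, F]
r5 m[cld→φ1] = [F, T, T]
r5 m[cld→φ3] = [F, T, F]
fixed point reached at round 5
b[cld] = ⊗ incoming = [F, T, F]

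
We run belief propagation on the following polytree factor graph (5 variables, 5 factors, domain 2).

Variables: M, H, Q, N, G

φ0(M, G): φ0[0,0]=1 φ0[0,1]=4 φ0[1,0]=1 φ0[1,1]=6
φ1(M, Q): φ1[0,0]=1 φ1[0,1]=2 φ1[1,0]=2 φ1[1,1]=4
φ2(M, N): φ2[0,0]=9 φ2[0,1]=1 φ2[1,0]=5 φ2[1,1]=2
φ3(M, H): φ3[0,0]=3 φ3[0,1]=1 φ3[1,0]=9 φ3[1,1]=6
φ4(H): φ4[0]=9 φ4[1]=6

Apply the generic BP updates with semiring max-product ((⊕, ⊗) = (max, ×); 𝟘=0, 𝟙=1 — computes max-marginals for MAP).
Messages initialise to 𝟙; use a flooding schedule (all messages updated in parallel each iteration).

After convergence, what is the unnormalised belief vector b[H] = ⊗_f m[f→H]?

init: all messages = 𝟙 over 2 values
r1 m[φ0→M] = [4, 6]
r1 m[φ0→G] = [1, 6]
r1 m[φ1→M] = [2, 4]
r1 m[φ1→Q] = [2, 4]
r1 m[φ2→M] = [9, 5]
r1 m[φ2→N] = [9, 2]
r1 m[φ3→M] = [3, 9]
r1 m[φ3→H] = [9, 6]
r1 m[φ4→H] = [9, 6]
r1 m[M→φ0] = [1, 1]
r1 m[M→φ1] = [1, 1]
r1 m[M→φ2] = [1, 1]
r1 m[M→φ3] = [1, 1]
r1 m[H→φ3] = [1, 1]
r1 m[H→φ4] = [1, 1]
r1 m[Q→φ1] = [1, 1]
r1 m[N→φ2] = [1, 1]
r1 m[G→φ0] = [1, 1]
r2 m[φ0→M] = [4, 6]
r2 m[φ0→G] = [1, 6]
r2 m[φ1→M] = [2, 4]
r2 m[φ1→Q] = [2, 4]
r2 m[φ2→M] = [9, 5]
r2 m[φ2→N] = [9, 2]
r2 m[φ3→M] = [3, 9]
r2 m[φ3→H] = [9, 6]
r2 m[φ4→H] = [9, 6]
r2 m[M→φ0] = [54, 180]
r2 m[M→φ1] = [108, 270]
r2 m[M→φ2] = [24, 216]
r2 m[M→φ3] = [72, 120]
r2 m[H→φ3] = [9, 6]
r2 m[H→φ4] = [9, 6]
r2 m[Q→φ1] = [1, 1]
r2 m[N→φ2] = [1, 1]
r2 m[G→φ0] = [1, 1]
r3 m[φ0→M] = [4, 6]
r3 m[φ0→G] = [180, 1080]
r3 m[φ1→M] = [2, 4]
r3 m[φ1→Q] = [540, 1080]
r3 m[φ2→M] = [9, 5]
r3 m[φ2→N] = [1080, 432]
r3 m[φ3→M] = [27, 81]
r3 m[φ3→H] = [1080, 720]
r3 m[φ4→H] = [9, 6]
r3 m[M→φ0] = [54, 180]
r3 m[M→φ1] = [108, 270]
r3 m[M→φ2] = [24, 216]
r3 m[M→φ3] = [72, 120]
r3 m[H→φ3] = [9, 6]
r3 m[H→φ4] = [9, 6]
r3 m[Q→φ1] = [1, 1]
r3 m[N→φ2] = [1, 1]
r3 m[G→φ0] = [1, 1]
r4 m[φ0→M] = [4, 6]
r4 m[φ0→G] = [180, 1080]
r4 m[φ1→M] = [2, 4]
r4 m[φ1→Q] = [540, 1080]
r4 m[φ2→M] = [9, 5]
r4 m[φ2→N] = [1080, 432]
r4 m[φ3→M] = [27, 81]
r4 m[φ3→H] = [1080, 720]
r4 m[φ4→H] = [9, 6]
r4 m[M→φ0] = [486, 1620]
r4 m[M→φ1] = [972, 2430]
r4 m[M→φ2] = [216, 1944]
r4 m[M→φ3] = [72, 120]
r4 m[H→φ3] = [9, 6]
r4 m[H→φ4] = [1080, 720]
r4 m[Q→φ1] = [1, 1]
r4 m[N→φ2] = [1, 1]
r4 m[G→φ0] = [1, 1]
r5 m[φ0→M] = [4, 6]
r5 m[φ0→G] = [1620, 9720]
r5 m[φ1→M] = [2, 4]
r5 m[φ1→Q] = [4860, 9720]
r5 m[φ2→M] = [9, 5]
r5 m[φ2→N] = [9720, 3888]
r5 m[φ3→M] = [27, 81]
r5 m[φ3→H] = [1080, 720]
r5 m[φ4→H] = [9, 6]
r5 m[M→φ0] = [486, 1620]
r5 m[M→φ1] = [972, 2430]
r5 m[M→φ2] = [216, 1944]
r5 m[M→φ3] = [72, 120]
r5 m[H→φ3] = [9, 6]
r5 m[H→φ4] = [1080, 720]
r5 m[Q→φ1] = [1, 1]
r5 m[N→φ2] = [1, 1]
r5 m[G→φ0] = [1, 1]
r6 m[φ0→M] = [4, 6]
r6 m[φ0→G] = [1620, 9720]
r6 m[φ1→M] = [2, 4]
r6 m[φ1→Q] = [4860, 9720]
r6 m[φ2→M] = [9, 5]
r6 m[φ2→N] = [9720, 3888]
r6 m[φ3→M] = [27, 81]
r6 m[φ3→H] = [1080, 720]
r6 m[φ4→H] = [9, 6]
r6 m[M→φ0] = [486, 1620]
r6 m[M→φ1] = [972, 2430]
r6 m[M→φ2] = [216, 1944]
r6 m[M→φ3] = [72, 120]
r6 m[H→φ3] = [9, 6]
r6 m[H→φ4] = [1080, 720]
r6 m[Q→φ1] = [1, 1]
r6 m[N→φ2] = [1, 1]
r6 m[G→φ0] = [1, 1]
fixed point reached at round 6
b[H] = ⊗ incoming = [9720, 4320]

b[H] = [9720, 4320]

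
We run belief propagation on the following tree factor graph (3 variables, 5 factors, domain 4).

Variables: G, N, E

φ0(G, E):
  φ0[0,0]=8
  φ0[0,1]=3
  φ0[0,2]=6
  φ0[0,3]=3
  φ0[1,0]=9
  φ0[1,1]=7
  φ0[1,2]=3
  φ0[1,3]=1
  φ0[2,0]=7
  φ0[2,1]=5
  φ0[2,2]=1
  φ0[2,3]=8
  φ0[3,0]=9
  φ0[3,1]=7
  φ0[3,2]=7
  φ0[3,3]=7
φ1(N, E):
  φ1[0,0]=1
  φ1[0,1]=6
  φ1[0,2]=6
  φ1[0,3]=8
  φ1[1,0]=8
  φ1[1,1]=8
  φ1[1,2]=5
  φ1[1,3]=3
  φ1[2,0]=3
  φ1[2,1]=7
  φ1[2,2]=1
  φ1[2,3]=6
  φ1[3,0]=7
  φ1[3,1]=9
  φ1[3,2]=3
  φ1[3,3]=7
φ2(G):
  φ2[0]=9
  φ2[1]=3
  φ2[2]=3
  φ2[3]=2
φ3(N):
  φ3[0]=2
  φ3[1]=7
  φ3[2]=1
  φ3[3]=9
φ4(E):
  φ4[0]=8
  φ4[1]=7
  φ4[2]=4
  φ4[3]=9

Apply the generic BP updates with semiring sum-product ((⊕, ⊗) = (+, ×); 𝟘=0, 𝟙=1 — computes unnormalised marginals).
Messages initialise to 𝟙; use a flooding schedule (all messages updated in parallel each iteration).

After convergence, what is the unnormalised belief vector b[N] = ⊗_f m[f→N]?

b[N] = [22308, 116060, 11077, 160407]

init: all messages = 𝟙 over 4 values
r1 m[φ0→G] = [20, 20, 21, 30]
r1 m[φ0→E] = [33, 22, 17, 19]
r1 m[φ1→N] = [21, 24, 17, 26]
r1 m[φ1→E] = [19, 30, 15, 24]
r1 m[φ2→G] = [9, 3, 3, 2]
r1 m[φ3→N] = [2, 7, 1, 9]
r1 m[φ4→E] = [8, 7, 4, 9]
r1 m[G→φ0] = [1, 1, 1, 1]
r1 m[G→φ2] = [1, 1, 1, 1]
r1 m[N→φ1] = [1, 1, 1, 1]
r1 m[N→φ3] = [1, 1, 1, 1]
r1 m[E→φ0] = [1, 1, 1, 1]
r1 m[E→φ1] = [1, 1, 1, 1]
r1 m[E→φ4] = [1, 1, 1, 1]
r2 m[φ0→G] = [20, 20, 21, 30]
r2 m[φ0→E] = [33, 22, 17, 19]
r2 m[φ1→N] = [21, 24, 17, 26]
r2 m[φ1→E] = [19, 30, 15, 24]
r2 m[φ2→G] = [9, 3, 3, 2]
r2 m[φ3→N] = [2, 7, 1, 9]
r2 m[φ4→E] = [8, 7, 4, 9]
r2 m[G→φ0] = [9, 3, 3, 2]
r2 m[G→φ2] = [20, 20, 21, 30]
r2 m[N→φ1] = [2, 7, 1, 9]
r2 m[N→φ3] = [21, 24, 17, 26]
r2 m[E→φ0] = [152, 210, 60, 216]
r2 m[E→φ1] = [264, 154, 68, 171]
r2 m[E→φ4] = [627, 660, 255, 456]
r3 m[φ0→G] = [2854, 3234, 3902, 4770]
r3 m[φ0→E] = [138, 77, 80, 68]
r3 m[φ1→N] = [2964, 4197, 2964, 4635]
r3 m[φ1→E] = [124, 156, 75, 106]
r3 m[φ2→G] = [9, 3, 3, 2]
r3 m[φ3→N] = [2, 7, 1, 9]
r3 m[φ4→E] = [8, 7, 4, 9]
r3 m[G→φ0] = [9, 3, 3, 2]
r3 m[G→φ2] = [20, 20, 21, 30]
r3 m[N→φ1] = [2, 7, 1, 9]
r3 m[N→φ3] = [21, 24, 17, 26]
r3 m[E→φ0] = [152, 210, 60, 216]
r3 m[E→φ1] = [264, 154, 68, 171]
r3 m[E→φ4] = [627, 660, 255, 456]
r4 m[φ0→G] = [2854, 3234, 3902, 4770]
r4 m[φ0→E] = [138, 77, 80, 68]
r4 m[φ1→N] = [2964, 4197, 2964, 4635]
r4 m[φ1→E] = [124, 156, 75, 106]
r4 m[φ2→G] = [9, 3, 3, 2]
r4 m[φ3→N] = [2, 7, 1, 9]
r4 m[φ4→E] = [8, 7, 4, 9]
r4 m[G→φ0] = [9, 3, 3, 2]
r4 m[G→φ2] = [2854, 3234, 3902, 4770]
r4 m[N→φ1] = [2, 7, 1, 9]
r4 m[N→φ3] = [2964, 4197, 2964, 4635]
r4 m[E→φ0] = [992, 1092, 300, 954]
r4 m[E→φ1] = [1104, 539, 320, 612]
r4 m[E→φ4] = [17112, 12012, 6000, 7208]
r5 m[φ0→G] = [15874, 18426, 20336, 25350]
r5 m[φ0→E] = [138, 77, 80, 68]
r5 m[φ1→N] = [11154, 16580, 11077, 17823]
r5 m[φ1→E] = [124, 156, 75, 106]
r5 m[φ2→G] = [9, 3, 3, 2]
r5 m[φ3→N] = [2, 7, 1, 9]
r5 m[φ4→E] = [8, 7, 4, 9]
r5 m[G→φ0] = [9, 3, 3, 2]
r5 m[G→φ2] = [2854, 3234, 3902, 4770]
r5 m[N→φ1] = [2, 7, 1, 9]
r5 m[N→φ3] = [2964, 4197, 2964, 4635]
r5 m[E→φ0] = [992, 1092, 300, 954]
r5 m[E→φ1] = [1104, 539, 320, 612]
r5 m[E→φ4] = [17112, 12012, 6000, 7208]
r6 m[φ0→G] = [15874, 18426, 20336, 25350]
r6 m[φ0→E] = [138, 77, 80, 68]
r6 m[φ1→N] = [11154, 16580, 11077, 17823]
r6 m[φ1→E] = [124, 156, 75, 106]
r6 m[φ2→G] = [9, 3, 3, 2]
r6 m[φ3→N] = [2, 7, 1, 9]
r6 m[φ4→E] = [8, 7, 4, 9]
r6 m[G→φ0] = [9, 3, 3, 2]
r6 m[G→φ2] = [15874, 18426, 20336, 25350]
r6 m[N→φ1] = [2, 7, 1, 9]
r6 m[N→φ3] = [11154, 16580, 11077, 17823]
r6 m[E→φ0] = [992, 1092, 300, 954]
r6 m[E→φ1] = [1104, 539, 320, 612]
r6 m[E→φ4] = [17112, 12012, 6000, 7208]
r7 m[φ0→G] = [15874, 18426, 20336, 25350]
r7 m[φ0→E] = [138, 77, 80, 68]
r7 m[φ1→N] = [11154, 16580, 11077, 17823]
r7 m[φ1→E] = [124, 156, 75, 106]
r7 m[φ2→G] = [9, 3, 3, 2]
r7 m[φ3→N] = [2, 7, 1, 9]
r7 m[φ4→E] = [8, 7, 4, 9]
r7 m[G→φ0] = [9, 3, 3, 2]
r7 m[G→φ2] = [15874, 18426, 20336, 25350]
r7 m[N→φ1] = [2, 7, 1, 9]
r7 m[N→φ3] = [11154, 16580, 11077, 17823]
r7 m[E→φ0] = [992, 1092, 300, 954]
r7 m[E→φ1] = [1104, 539, 320, 612]
r7 m[E→φ4] = [17112, 12012, 6000, 7208]
fixed point reached at round 7
b[N] = ⊗ incoming = [22308, 116060, 11077, 160407]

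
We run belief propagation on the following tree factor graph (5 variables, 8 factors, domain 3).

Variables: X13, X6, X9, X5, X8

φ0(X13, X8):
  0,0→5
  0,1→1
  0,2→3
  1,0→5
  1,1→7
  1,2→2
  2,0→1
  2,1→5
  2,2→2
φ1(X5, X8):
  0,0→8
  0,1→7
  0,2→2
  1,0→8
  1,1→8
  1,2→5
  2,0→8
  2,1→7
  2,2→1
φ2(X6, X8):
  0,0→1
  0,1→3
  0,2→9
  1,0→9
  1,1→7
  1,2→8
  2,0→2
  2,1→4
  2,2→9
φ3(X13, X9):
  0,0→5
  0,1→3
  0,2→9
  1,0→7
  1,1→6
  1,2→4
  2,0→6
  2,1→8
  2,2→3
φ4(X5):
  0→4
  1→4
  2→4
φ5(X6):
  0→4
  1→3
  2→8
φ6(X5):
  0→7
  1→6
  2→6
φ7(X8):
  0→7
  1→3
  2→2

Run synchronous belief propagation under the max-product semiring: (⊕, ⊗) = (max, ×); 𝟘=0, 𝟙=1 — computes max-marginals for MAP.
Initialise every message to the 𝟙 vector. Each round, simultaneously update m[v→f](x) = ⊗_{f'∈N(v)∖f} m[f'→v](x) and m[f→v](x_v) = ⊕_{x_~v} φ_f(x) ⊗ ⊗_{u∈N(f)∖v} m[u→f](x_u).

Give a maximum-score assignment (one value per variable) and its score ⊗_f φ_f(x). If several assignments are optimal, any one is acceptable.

assignment: (X13=0, X6=1, X9=2, X5=0, X8=0); score = 1905120

init: all messages = 𝟙 over 3 values
r1 m[φ0→X13] = [5, 7, 5]
r1 m[φ0→X8] = [5, 7, 3]
r1 m[φ1→X5] = [8, 8, 8]
r1 m[φ1→X8] = [8, 8, 5]
r1 m[φ2→X6] = [9, 9, 9]
r1 m[φ2→X8] = [9, 7, 9]
r1 m[φ3→X13] = [9, 7, 8]
r1 m[φ3→X9] = [7, 8, 9]
r1 m[φ4→X5] = [4, 4, 4]
r1 m[φ5→X6] = [4, 3, 8]
r1 m[φ6→X5] = [7, 6, 6]
r1 m[φ7→X8] = [7, 3, 2]
r1 m[X13→φ0] = [1, 1, 1]
r1 m[X13→φ3] = [1, 1, 1]
r1 m[X6→φ2] = [1, 1, 1]
r1 m[X6→φ5] = [1, 1, 1]
r1 m[X9→φ3] = [1, 1, 1]
r1 m[X5→φ1] = [1, 1, 1]
r1 m[X5→φ4] = [1, 1, 1]
r1 m[X5→φ6] = [1, 1, 1]
r1 m[X8→φ0] = [1, 1, 1]
r1 m[X8→φ1] = [1, 1, 1]
r1 m[X8→φ2] = [1, 1, 1]
r1 m[X8→φ7] = [1, 1, 1]
r2 m[φ0→X13] = [5, 7, 5]
r2 m[φ0→X8] = [5, 7, 3]
r2 m[φ1→X5] = [8, 8, 8]
r2 m[φ1→X8] = [8, 8, 5]
r2 m[φ2→X6] = [9, 9, 9]
r2 m[φ2→X8] = [9, 7, 9]
r2 m[φ3→X13] = [9, 7, 8]
r2 m[φ3→X9] = [7, 8, 9]
r2 m[φ4→X5] = [4, 4, 4]
r2 m[φ5→X6] = [4, 3, 8]
r2 m[φ6→X5] = [7, 6, 6]
r2 m[φ7→X8] = [7, 3, 2]
r2 m[X13→φ0] = [9, 7, 8]
r2 m[X13→φ3] = [5, 7, 5]
r2 m[X6→φ2] = [4, 3, 8]
r2 m[X6→φ5] = [9, 9, 9]
r2 m[X9→φ3] = [1, 1, 1]
r2 m[X5→φ1] = [28, 24, 24]
r2 m[X5→φ4] = [56, 48, 48]
r2 m[X5→φ6] = [32, 32, 32]
r2 m[X8→φ0] = [504, 168, 90]
r2 m[X8→φ1] = [315, 147, 54]
r2 m[X8→φ2] = [280, 168, 30]
r2 m[X8→φ7] = [360, 392, 135]
r3 m[φ0→X13] = [2520, 2520, 840]
r3 m[φ0→X8] = [45, 49, 27]
r3 m[φ1→X5] = [2520, 2520, 2520]
r3 m[φ1→X8] = [224, 196, 120]
r3 m[φ2→X6] = [504, 2520, 672]
r3 m[φ2→X8] = [27, 32, 72]
r3 m[φ3→X13] = [9, 7, 8]
r3 m[φ3→X9] = [49, 42, 45]
r3 m[φ4→X5] = [4, 4, 4]
r3 m[φ5→X6] = [4, 3, 8]
r3 m[φ6→X5] = [7, 6, 6]
r3 m[φ7→X8] = [7, 3, 2]
r3 m[X13→φ0] = [9, 7, 8]
r3 m[X13→φ3] = [5, 7, 5]
r3 m[X6→φ2] = [4, 3, 8]
r3 m[X6→φ5] = [9, 9, 9]
r3 m[X9→φ3] = [1, 1, 1]
r3 m[X5→φ1] = [28, 24, 24]
r3 m[X5→φ4] = [56, 48, 48]
r3 m[X5→φ6] = [32, 32, 32]
r3 m[X8→φ0] = [504, 168, 90]
r3 m[X8→φ1] = [315, 147, 54]
r3 m[X8→φ2] = [280, 168, 30]
r3 m[X8→φ7] = [360, 392, 135]
r4 m[φ0→X13] = [2520, 2520, 840]
r4 m[φ0→X8] = [45, 49, 27]
r4 m[φ1→X5] = [2520, 2520, 2520]
r4 m[φ1→X8] = [224, 196, 120]
r4 m[φ2→X6] = [504, 2520, 672]
r4 m[φ2→X8] = [27, 32, 72]
r4 m[φ3→X13] = [9, 7, 8]
r4 m[φ3→X9] = [49, 42, 45]
r4 m[φ4→X5] = [4, 4, 4]
r4 m[φ5→X6] = [4, 3, 8]
r4 m[φ6→X5] = [7, 6, 6]
r4 m[φ7→X8] = [7, 3, 2]
r4 m[X13→φ0] = [9, 7, 8]
r4 m[X13→φ3] = [2520, 2520, 840]
r4 m[X6→φ2] = [4, 3, 8]
r4 m[X6→φ5] = [504, 2520, 672]
r4 m[X9→φ3] = [1, 1, 1]
r4 m[X5→φ1] = [28, 24, 24]
r4 m[X5→φ4] = [17640, 15120, 15120]
r4 m[X5→φ6] = [10080, 10080, 10080]
r4 m[X8→φ0] = [42336, 18816, 17280]
r4 m[X8→φ1] = [8505, 4704, 3888]
r4 m[X8→φ2] = [70560, 28812, 6480]
r4 m[X8→φ7] = [272160, 307328, 233280]
r5 m[φ0→X13] = [211680, 211680, 94080]
r5 m[φ0→X8] = [45, 49, 27]
r5 m[φ1→X5] = [68040, 68040, 68040]
r5 m[φ1→X8] = [224, 196, 120]
r5 m[φ2→X6] = [86436, 635040, 141120]
r5 m[φ2→X8] = [27, 32, 72]
r5 m[φ3→X13] = [9, 7, 8]
r5 m[φ3→X9] = [17640, 15120, 22680]
r5 m[φ4→X5] = [4, 4, 4]
r5 m[φ5→X6] = [4, 3, 8]
r5 m[φ6→X5] = [7, 6, 6]
r5 m[φ7→X8] = [7, 3, 2]
r5 m[X13→φ0] = [9, 7, 8]
r5 m[X13→φ3] = [2520, 2520, 840]
r5 m[X6→φ2] = [4, 3, 8]
r5 m[X6→φ5] = [504, 2520, 672]
r5 m[X9→φ3] = [1, 1, 1]
r5 m[X5→φ1] = [28, 24, 24]
r5 m[X5→φ4] = [17640, 15120, 15120]
r5 m[X5→φ6] = [10080, 10080, 10080]
r5 m[X8→φ0] = [42336, 18816, 17280]
r5 m[X8→φ1] = [8505, 4704, 3888]
r5 m[X8→φ2] = [70560, 28812, 6480]
r5 m[X8→φ7] = [272160, 307328, 233280]
r6 m[φ0→X13] = [211680, 211680, 94080]
r6 m[φ0→X8] = [45, 49, 27]
r6 m[φ1→X5] = [68040, 68040, 68040]
r6 m[φ1→X8] = [224, 196, 120]
r6 m[φ2→X6] = [86436, 635040, 141120]
r6 m[φ2→X8] = [27, 32, 72]
r6 m[φ3→X13] = [9, 7, 8]
r6 m[φ3→X9] = [17640, 15120, 22680]
r6 m[φ4→X5] = [4, 4, 4]
r6 m[φ5→X6] = [4, 3, 8]
r6 m[φ6→X5] = [7, 6, 6]
r6 m[φ7→X8] = [7, 3, 2]
r6 m[X13→φ0] = [9, 7, 8]
r6 m[X13→φ3] = [211680, 211680, 94080]
r6 m[X6→φ2] = [4, 3, 8]
r6 m[X6→φ5] = [86436, 635040, 141120]
r6 m[X9→φ3] = [1, 1, 1]
r6 m[X5→φ1] = [28, 24, 24]
r6 m[X5→φ4] = [476280, 408240, 408240]
r6 m[X5→φ6] = [272160, 272160, 272160]
r6 m[X8→φ0] = [42336, 18816, 17280]
r6 m[X8→φ1] = [8505, 4704, 3888]
r6 m[X8→φ2] = [70560, 28812, 6480]
r6 m[X8→φ7] = [272160, 307328, 233280]
r7 m[φ0→X13] = [211680, 211680, 94080]
r7 m[φ0→X8] = [45, 49, 27]
r7 m[φ1→X5] = [68040, 68040, 68040]
r7 m[φ1→X8] = [224, 196, 120]
r7 m[φ2→X6] = [86436, 635040, 141120]
r7 m[φ2→X8] = [27, 32, 72]
r7 m[φ3→X13] = [9, 7, 8]
r7 m[φ3→X9] = [1481760, 1270080, 1905120]
r7 m[φ4→X5] = [4, 4, 4]
r7 m[φ5→X6] = [4, 3, 8]
r7 m[φ6→X5] = [7, 6, 6]
r7 m[φ7→X8] = [7, 3, 2]
r7 m[X13→φ0] = [9, 7, 8]
r7 m[X13→φ3] = [211680, 211680, 94080]
r7 m[X6→φ2] = [4, 3, 8]
r7 m[X6→φ5] = [86436, 635040, 141120]
r7 m[X9→φ3] = [1, 1, 1]
r7 m[X5→φ1] = [28, 24, 24]
r7 m[X5→φ4] = [476280, 408240, 408240]
r7 m[X5→φ6] = [272160, 272160, 272160]
r7 m[X8→φ0] = [42336, 18816, 17280]
r7 m[X8→φ1] = [8505, 4704, 3888]
r7 m[X8→φ2] = [70560, 28812, 6480]
r7 m[X8→φ7] = [272160, 307328, 233280]
r8 m[φ0→X13] = [211680, 211680, 94080]
r8 m[φ0→X8] = [45, 49, 27]
r8 m[φ1→X5] = [68040, 68040, 68040]
r8 m[φ1→X8] = [224, 196, 120]
r8 m[φ2→X6] = [86436, 635040, 141120]
r8 m[φ2→X8] = [27, 32, 72]
r8 m[φ3→X13] = [9, 7, 8]
r8 m[φ3→X9] = [1481760, 1270080, 1905120]
r8 m[φ4→X5] = [4, 4, 4]
r8 m[φ5→X6] = [4, 3, 8]
r8 m[φ6→X5] = [7, 6, 6]
r8 m[φ7→X8] = [7, 3, 2]
r8 m[X13→φ0] = [9, 7, 8]
r8 m[X13→φ3] = [211680, 211680, 94080]
r8 m[X6→φ2] = [4, 3, 8]
r8 m[X6→φ5] = [86436, 635040, 141120]
r8 m[X9→φ3] = [1, 1, 1]
r8 m[X5→φ1] = [28, 24, 24]
r8 m[X5→φ4] = [476280, 408240, 408240]
r8 m[X5→φ6] = [272160, 272160, 272160]
r8 m[X8→φ0] = [42336, 18816, 17280]
r8 m[X8→φ1] = [8505, 4704, 3888]
r8 m[X8→φ2] = [70560, 28812, 6480]
r8 m[X8→φ7] = [272160, 307328, 233280]
fixed point reached at round 8
traceback from X13: (X13=0, X6=1, X9=2, X5=0, X8=0), score=1905120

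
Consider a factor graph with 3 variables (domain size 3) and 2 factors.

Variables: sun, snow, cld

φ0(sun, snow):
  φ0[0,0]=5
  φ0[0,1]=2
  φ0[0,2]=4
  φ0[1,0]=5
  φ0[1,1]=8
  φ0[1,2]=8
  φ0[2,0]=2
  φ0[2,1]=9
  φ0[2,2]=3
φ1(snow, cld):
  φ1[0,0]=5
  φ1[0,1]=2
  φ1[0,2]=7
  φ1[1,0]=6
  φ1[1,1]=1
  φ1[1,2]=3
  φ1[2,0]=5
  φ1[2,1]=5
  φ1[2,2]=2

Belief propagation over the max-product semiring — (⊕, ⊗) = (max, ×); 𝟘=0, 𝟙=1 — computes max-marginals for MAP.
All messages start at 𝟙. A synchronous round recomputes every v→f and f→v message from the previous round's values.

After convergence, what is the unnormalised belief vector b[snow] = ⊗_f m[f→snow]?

b[snow] = [35, 54, 40]

init: all messages = 𝟙 over 3 values
r1 m[φ0→sun] = [5, 8, 9]
r1 m[φ0→snow] = [5, 9, 8]
r1 m[φ1→snow] = [7, 6, 5]
r1 m[φ1→cld] = [6, 5, 7]
r1 m[sun→φ0] = [1, 1, 1]
r1 m[snow→φ0] = [1, 1, 1]
r1 m[snow→φ1] = [1, 1, 1]
r1 m[cld→φ1] = [1, 1, 1]
r2 m[φ0→sun] = [5, 8, 9]
r2 m[φ0→snow] = [5, 9, 8]
r2 m[φ1→snow] = [7, 6, 5]
r2 m[φ1→cld] = [6, 5, 7]
r2 m[sun→φ0] = [1, 1, 1]
r2 m[snow→φ0] = [7, 6, 5]
r2 m[snow→φ1] = [5, 9, 8]
r2 m[cld→φ1] = [1, 1, 1]
r3 m[φ0→sun] = [35, 48, 54]
r3 m[φ0→snow] = [5, 9, 8]
r3 m[φ1→snow] = [7, 6, 5]
r3 m[φ1→cld] = [54, 40, 35]
r3 m[sun→φ0] = [1, 1, 1]
r3 m[snow→φ0] = [7, 6, 5]
r3 m[snow→φ1] = [5, 9, 8]
r3 m[cld→φ1] = [1, 1, 1]
r4 m[φ0→sun] = [35, 48, 54]
r4 m[φ0→snow] = [5, 9, 8]
r4 m[φ1→snow] = [7, 6, 5]
r4 m[φ1→cld] = [54, 40, 35]
r4 m[sun→φ0] = [1, 1, 1]
r4 m[snow→φ0] = [7, 6, 5]
r4 m[snow→φ1] = [5, 9, 8]
r4 m[cld→φ1] = [1, 1, 1]
fixed point reached at round 4
b[snow] = ⊗ incoming = [35, 54, 40]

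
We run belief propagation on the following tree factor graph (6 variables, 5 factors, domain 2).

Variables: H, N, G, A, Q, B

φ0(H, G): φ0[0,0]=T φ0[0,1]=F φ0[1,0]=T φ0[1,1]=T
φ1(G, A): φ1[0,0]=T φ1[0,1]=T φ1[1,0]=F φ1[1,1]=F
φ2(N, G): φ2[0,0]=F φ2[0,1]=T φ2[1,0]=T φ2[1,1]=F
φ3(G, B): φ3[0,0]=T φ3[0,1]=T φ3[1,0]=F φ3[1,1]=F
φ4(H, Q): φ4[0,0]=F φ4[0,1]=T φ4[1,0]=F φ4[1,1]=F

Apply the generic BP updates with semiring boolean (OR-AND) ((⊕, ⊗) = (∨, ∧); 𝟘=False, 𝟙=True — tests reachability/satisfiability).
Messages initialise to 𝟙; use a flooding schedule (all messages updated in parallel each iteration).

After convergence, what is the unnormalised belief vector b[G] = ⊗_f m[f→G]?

b[G] = [T, F]

init: all messages = 𝟙 over 2 values
r1 m[φ0→H] = [T, T]
r1 m[φ0→G] = [T, T]
r1 m[φ1→G] = [T, F]
r1 m[φ1→A] = [T, T]
r1 m[φ2→N] = [T, T]
r1 m[φ2→G] = [T, T]
r1 m[φ3→G] = [T, F]
r1 m[φ3→B] = [T, T]
r1 m[φ4→H] = [T, F]
r1 m[φ4→Q] = [F, T]
r1 m[H→φ0] = [T, T]
r1 m[H→φ4] = [T, T]
r1 m[N→φ2] = [T, T]
r1 m[G→φ0] = [T, T]
r1 m[G→φ1] = [T, T]
r1 m[G→φ2] = [T, T]
r1 m[G→φ3] = [T, T]
r1 m[A→φ1] = [T, T]
r1 m[Q→φ4] = [T, T]
r1 m[B→φ3] = [T, T]
r2 m[φ0→H] = [T, T]
r2 m[φ0→G] = [T, T]
r2 m[φ1→G] = [T, F]
r2 m[φ1→A] = [T, T]
r2 m[φ2→N] = [T, T]
r2 m[φ2→G] = [T, T]
r2 m[φ3→G] = [T, F]
r2 m[φ3→B] = [T, T]
r2 m[φ4→H] = [T, F]
r2 m[φ4→Q] = [F, T]
r2 m[H→φ0] = [T, F]
r2 m[H→φ4] = [T, T]
r2 m[N→φ2] = [T, T]
r2 m[G→φ0] = [T, F]
r2 m[G→φ1] = [T, F]
r2 m[G→φ2] = [T, F]
r2 m[G→φ3] = [T, F]
r2 m[A→φ1] = [T, T]
r2 m[Q→φ4] = [T, T]
r2 m[B→φ3] = [T, T]
r3 m[φ0→H] = [T, T]
r3 m[φ0→G] = [T, F]
r3 m[φ1→G] = [T, F]
r3 m[φ1→A] = [T, T]
r3 m[φ2→N] = [F, T]
r3 m[φ2→G] = [T, T]
r3 m[φ3→G] = [T, F]
r3 m[φ3→B] = [T, T]
r3 m[φ4→H] = [T, F]
r3 m[φ4→Q] = [F, T]
r3 m[H→φ0] = [T, F]
r3 m[H→φ4] = [T, T]
r3 m[N→φ2] = [T, T]
r3 m[G→φ0] = [T, F]
r3 m[G→φ1] = [T, F]
r3 m[G→φ2] = [T, F]
r3 m[G→φ3] = [T, F]
r3 m[A→φ1] = [T, T]
r3 m[Q→φ4] = [T, T]
r3 m[B→φ3] = [T, T]
r4 m[φ0→H] = [T, T]
r4 m[φ0→G] = [T, F]
r4 m[φ1→G] = [T, F]
r4 m[φ1→A] = [T, T]
r4 m[φ2→N] = [F, T]
r4 m[φ2→G] = [T, T]
r4 m[φ3→G] = [T, F]
r4 m[φ3→B] = [T, T]
r4 m[φ4→H] = [T, F]
r4 m[φ4→Q] = [F, T]
r4 m[H→φ0] = [T, F]
r4 m[H→φ4] = [T, T]
r4 m[N→φ2] = [T, T]
r4 m[G→φ0] = [T, F]
r4 m[G→φ1] = [T, F]
r4 m[G→φ2] = [T, F]
r4 m[G→φ3] = [T, F]
r4 m[A→φ1] = [T, T]
r4 m[Q→φ4] = [T, T]
r4 m[B→φ3] = [T, T]
fixed point reached at round 4
b[G] = ⊗ incoming = [T, F]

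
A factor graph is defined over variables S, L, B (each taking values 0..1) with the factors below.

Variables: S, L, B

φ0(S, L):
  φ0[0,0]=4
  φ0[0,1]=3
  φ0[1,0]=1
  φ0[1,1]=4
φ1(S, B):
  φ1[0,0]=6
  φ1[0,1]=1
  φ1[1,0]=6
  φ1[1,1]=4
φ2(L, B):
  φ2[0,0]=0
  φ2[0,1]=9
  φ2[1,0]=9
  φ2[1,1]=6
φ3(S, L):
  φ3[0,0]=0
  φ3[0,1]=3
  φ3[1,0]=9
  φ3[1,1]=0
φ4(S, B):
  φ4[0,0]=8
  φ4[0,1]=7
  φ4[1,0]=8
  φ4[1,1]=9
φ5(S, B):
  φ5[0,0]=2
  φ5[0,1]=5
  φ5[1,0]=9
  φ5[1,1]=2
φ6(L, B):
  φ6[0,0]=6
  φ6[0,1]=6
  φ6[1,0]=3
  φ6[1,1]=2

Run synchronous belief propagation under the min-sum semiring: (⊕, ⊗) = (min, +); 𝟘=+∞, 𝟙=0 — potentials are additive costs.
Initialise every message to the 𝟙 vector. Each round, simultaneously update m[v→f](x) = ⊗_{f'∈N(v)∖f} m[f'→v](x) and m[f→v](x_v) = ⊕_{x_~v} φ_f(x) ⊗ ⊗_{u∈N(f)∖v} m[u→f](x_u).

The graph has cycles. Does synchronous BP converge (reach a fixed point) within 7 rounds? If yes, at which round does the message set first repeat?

init: all messages = 𝟙 over 2 values
r1 m[φ0→S] = [3, 1]
r1 m[φ0→L] = [1, 3]
r1 m[φ1→S] = [1, 4]
r1 m[φ1→B] = [6, 1]
r1 m[φ2→L] = [0, 6]
r1 m[φ2→B] = [0, 6]
r1 m[φ3→S] = [0, 0]
r1 m[φ3→L] = [0, 0]
r1 m[φ4→S] = [7, 8]
r1 m[φ4→B] = [8, 7]
r1 m[φ5→S] = [2, 2]
r1 m[φ5→B] = [2, 2]
r1 m[φ6→L] = [6, 2]
r1 m[φ6→B] = [3, 2]
r1 m[S→φ0] = [0, 0]
r1 m[S→φ1] = [0, 0]
r1 m[S→φ3] = [0, 0]
r1 m[S→φ4] = [0, 0]
r1 m[S→φ5] = [0, 0]
r1 m[L→φ0] = [0, 0]
r1 m[L→φ2] = [0, 0]
r1 m[L→φ3] = [0, 0]
r1 m[L→φ6] = [0, 0]
r1 m[B→φ1] = [0, 0]
r1 m[B→φ2] = [0, 0]
r1 m[B→φ4] = [0, 0]
r1 m[B→φ5] = [0, 0]
r1 m[B→φ6] = [0, 0]
r2 m[φ0→S] = [3, 1]
r2 m[φ0→L] = [1, 3]
r2 m[φ1→S] = [1, 4]
r2 m[φ1→B] = [6, 1]
r2 m[φ2→L] = [0, 6]
r2 m[φ2→B] = [0, 6]
r2 m[φ3→S] = [0, 0]
r2 m[φ3→L] = [0, 0]
r2 m[φ4→S] = [7, 8]
r2 m[φ4→B] = [8, 7]
r2 m[φ5→S] = [2, 2]
r2 m[φ5→B] = [2, 2]
r2 m[φ6→L] = [6, 2]
r2 m[φ6→B] = [3, 2]
r2 m[S→φ0] = [10, 14]
r2 m[S→φ1] = [12, 11]
r2 m[S→φ3] = [13, 15]
r2 m[S→φ4] = [6, 7]
r2 m[S→φ5] = [11, 13]
r2 m[L→φ0] = [6, 8]
r2 m[L→φ2] = [7, 5]
r2 m[L→φ3] = [7, 11]
r2 m[L→φ6] = [1, 9]
r2 m[B→φ1] = [13, 17]
r2 m[B→φ2] = [19, 12]
r2 m[B→φ4] = [11, 11]
r2 m[B→φ5] = [17, 16]
r2 m[B→φ6] = [16, 16]
r3 m[φ0→S] = [10, 7]
r3 m[φ0→L] = [14, 13]
r3 m[φ1→S] = [18, 19]
r3 m[φ1→B] = [17, 13]
r3 m[φ2→L] = [19, 18]
r3 m[φ2→B] = [7, 11]
r3 m[φ3→S] = [7, 11]
r3 m[φ3→L] = [13, 15]
r3 m[φ4→S] = [18, 19]
r3 m[φ4→B] = [14, 13]
r3 m[φ5→S] = [19, 18]
r3 m[φ5→B] = [13, 15]
r3 m[φ6→L] = [22, 18]
r3 m[φ6→B] = [7, 7]
r3 m[S→φ0] = [10, 14]
r3 m[S→φ1] = [12, 11]
r3 m[S→φ3] = [13, 15]
r3 m[S→φ4] = [6, 7]
r3 m[S→φ5] = [11, 13]
r3 m[L→φ0] = [6, 8]
r3 m[L→φ2] = [7, 5]
r3 m[L→φ3] = [7, 11]
r3 m[L→φ6] = [1, 9]
r3 m[B→φ1] = [13, 17]
r3 m[B→φ2] = [19, 12]
r3 m[B→φ4] = [11, 11]
r3 m[B→φ5] = [17, 16]
r3 m[B→φ6] = [16, 16]
r4 m[φ0→S] = [10, 7]
r4 m[φ0→L] = [14, 13]
r4 m[φ1→S] = [18, 19]
r4 m[φ1→B] = [17, 13]
r4 m[φ2→L] = [19, 18]
r4 m[φ2→B] = [7, 11]
r4 m[φ3→S] = [7, 11]
r4 m[φ3→L] = [13, 15]
r4 m[φ4→S] = [18, 19]
r4 m[φ4→B] = [14, 13]
r4 m[φ5→S] = [19, 18]
r4 m[φ5→B] = [13, 15]
r4 m[φ6→L] = [22, 18]
r4 m[φ6→B] = [7, 7]
r4 m[S→φ0] = [62, 67]
r4 m[S→φ1] = [54, 55]
r4 m[S→φ3] = [65, 63]
r4 m[S→φ4] = [54, 55]
r4 m[S→φ5] = [53, 56]
r4 m[L→φ0] = [54, 51]
r4 m[L→φ2] = [49, 46]
r4 m[L→φ3] = [55, 49]
r4 m[L→φ6] = [46, 46]
r4 m[B→φ1] = [41, 46]
r4 m[B→φ2] = [51, 48]
r4 m[B→φ4] = [44, 46]
r4 m[B→φ5] = [45, 44]
r4 m[B→φ6] = [51, 52]
r5 m[φ0→S] = [54, 55]
r5 m[φ0→L] = [66, 65]
r5 m[φ1→S] = [47, 47]
r5 m[φ1→B] = [60, 55]
r5 m[φ2→L] = [51, 54]
r5 m[φ2→B] = [49, 52]
r5 m[φ3→S] = [52, 49]
r5 m[φ3→L] = [65, 63]
r5 m[φ4→S] = [52, 52]
r5 m[φ4→B] = [62, 61]
r5 m[φ5→S] = [47, 46]
r5 m[φ5→B] = [55, 58]
r5 m[φ6→L] = [57, 54]
r5 m[φ6→B] = [49, 48]
r5 m[S→φ0] = [62, 67]
r5 m[S→φ1] = [54, 55]
r5 m[S→φ3] = [65, 63]
r5 m[S→φ4] = [54, 55]
r5 m[S→φ5] = [53, 56]
r5 m[L→φ0] = [54, 51]
r5 m[L→φ2] = [49, 46]
r5 m[L→φ3] = [55, 49]
r5 m[L→φ6] = [46, 46]
r5 m[B→φ1] = [41, 46]
r5 m[B→φ2] = [51, 48]
r5 m[B→φ4] = [44, 46]
r5 m[B→φ5] = [45, 44]
r5 m[B→φ6] = [51, 52]
r6 m[φ0→S] = [54, 55]
r6 m[φ0→L] = [66, 65]
r6 m[φ1→S] = [47, 47]
r6 m[φ1→B] = [60, 55]
r6 m[φ2→L] = [51, 54]
r6 m[φ2→B] = [49, 52]
r6 m[φ3→S] = [52, 49]
r6 m[φ3→L] = [65, 63]
r6 m[φ4→S] = [52, 52]
r6 m[φ4→B] = [62, 61]
r6 m[φ5→S] = [47, 46]
r6 m[φ5→B] = [55, 58]
r6 m[φ6→L] = [57, 54]
r6 m[φ6→B] = [49, 48]
r6 m[S→φ0] = [198, 194]
r6 m[S→φ1] = [205, 202]
r6 m[S→φ3] = [200, 200]
r6 m[S→φ4] = [200, 197]
r6 m[S→φ5] = [205, 203]
r6 m[L→φ0] = [173, 171]
r6 m[L→φ2] = [188, 182]
r6 m[L→φ3] = [174, 173]
r6 m[L→φ6] = [182, 182]
r6 m[B→φ1] = [215, 219]
r6 m[B→φ2] = [226, 222]
r6 m[B→φ4] = [213, 213]
r6 m[B→φ5] = [220, 216]
r6 m[B→φ6] = [226, 226]
r7 m[φ0→S] = [174, 174]
r7 m[φ0→L] = [195, 198]
r7 m[φ1→S] = [220, 221]
r7 m[φ1→B] = [208, 206]
r7 m[φ2→L] = [226, 228]
r7 m[φ2→B] = [188, 188]
r7 m[φ3→S] = [174, 173]
r7 m[φ3→L] = [200, 200]
r7 m[φ4→S] = [220, 221]
r7 m[φ4→B] = [205, 206]
r7 m[φ5→S] = [221, 218]
r7 m[φ5→B] = [207, 205]
r7 m[φ6→L] = [232, 228]
r7 m[φ6→B] = [185, 184]
r7 m[S→φ0] = [198, 194]
r7 m[S→φ1] = [205, 202]
r7 m[S→φ3] = [200, 200]
r7 m[S→φ4] = [200, 197]
r7 m[S→φ5] = [205, 203]
r7 m[L→φ0] = [173, 171]
r7 m[L→φ2] = [188, 182]
r7 m[L→φ3] = [174, 173]
r7 m[L→φ6] = [182, 182]
r7 m[B→φ1] = [215, 219]
r7 m[B→φ2] = [226, 222]
r7 m[B→φ4] = [213, 213]
r7 m[B→φ5] = [220, 216]
r7 m[B→φ6] = [226, 226]
no fixed point within 7 rounds

NOT CONVERGED within 7 rounds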